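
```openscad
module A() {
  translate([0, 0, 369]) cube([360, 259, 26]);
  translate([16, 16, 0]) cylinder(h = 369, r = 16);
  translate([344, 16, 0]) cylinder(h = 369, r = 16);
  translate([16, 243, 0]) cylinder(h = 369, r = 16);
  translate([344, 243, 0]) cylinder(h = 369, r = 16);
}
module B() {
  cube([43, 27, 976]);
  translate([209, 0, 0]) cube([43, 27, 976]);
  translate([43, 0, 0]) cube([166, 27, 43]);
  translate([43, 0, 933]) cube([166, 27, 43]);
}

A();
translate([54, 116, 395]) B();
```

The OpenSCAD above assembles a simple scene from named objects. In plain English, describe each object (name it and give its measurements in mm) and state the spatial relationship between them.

A is a four-legged stool. The seat is a 360×259×26 mm slab whose top surface is at z = 395 mm; four round legs, each 32 mm in diameter, run from the floor (z = 0) to the underside of the seat, each leg's axis is inset half a diameter from the nearest pair of seat edges (so the leg's bounding box is flush with the corner).

B is a rectangular picture frame lying in the x–z plane (depth along y). The opening is 166 mm wide (x) by 890 mm tall (z), surrounded by a border 43 mm wide on all four sides. The frame is 27 mm deep and is made of two full-height vertical stiles with two horizontal rails fitted between them.

The picture frame is on top of the stool, centred.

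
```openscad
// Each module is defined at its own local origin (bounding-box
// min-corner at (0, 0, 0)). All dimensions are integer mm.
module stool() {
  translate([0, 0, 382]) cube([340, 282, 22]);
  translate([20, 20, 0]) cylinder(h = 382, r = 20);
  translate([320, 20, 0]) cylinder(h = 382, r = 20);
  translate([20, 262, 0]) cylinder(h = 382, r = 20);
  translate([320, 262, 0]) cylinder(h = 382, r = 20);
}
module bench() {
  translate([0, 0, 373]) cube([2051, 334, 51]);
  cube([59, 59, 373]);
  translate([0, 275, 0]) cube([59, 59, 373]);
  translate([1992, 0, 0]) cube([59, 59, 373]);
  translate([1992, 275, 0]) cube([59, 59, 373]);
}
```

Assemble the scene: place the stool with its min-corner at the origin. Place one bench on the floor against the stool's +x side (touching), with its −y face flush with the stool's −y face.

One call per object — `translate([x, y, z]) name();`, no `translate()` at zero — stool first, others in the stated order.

stool();
translate([340, 0, 0]) bench();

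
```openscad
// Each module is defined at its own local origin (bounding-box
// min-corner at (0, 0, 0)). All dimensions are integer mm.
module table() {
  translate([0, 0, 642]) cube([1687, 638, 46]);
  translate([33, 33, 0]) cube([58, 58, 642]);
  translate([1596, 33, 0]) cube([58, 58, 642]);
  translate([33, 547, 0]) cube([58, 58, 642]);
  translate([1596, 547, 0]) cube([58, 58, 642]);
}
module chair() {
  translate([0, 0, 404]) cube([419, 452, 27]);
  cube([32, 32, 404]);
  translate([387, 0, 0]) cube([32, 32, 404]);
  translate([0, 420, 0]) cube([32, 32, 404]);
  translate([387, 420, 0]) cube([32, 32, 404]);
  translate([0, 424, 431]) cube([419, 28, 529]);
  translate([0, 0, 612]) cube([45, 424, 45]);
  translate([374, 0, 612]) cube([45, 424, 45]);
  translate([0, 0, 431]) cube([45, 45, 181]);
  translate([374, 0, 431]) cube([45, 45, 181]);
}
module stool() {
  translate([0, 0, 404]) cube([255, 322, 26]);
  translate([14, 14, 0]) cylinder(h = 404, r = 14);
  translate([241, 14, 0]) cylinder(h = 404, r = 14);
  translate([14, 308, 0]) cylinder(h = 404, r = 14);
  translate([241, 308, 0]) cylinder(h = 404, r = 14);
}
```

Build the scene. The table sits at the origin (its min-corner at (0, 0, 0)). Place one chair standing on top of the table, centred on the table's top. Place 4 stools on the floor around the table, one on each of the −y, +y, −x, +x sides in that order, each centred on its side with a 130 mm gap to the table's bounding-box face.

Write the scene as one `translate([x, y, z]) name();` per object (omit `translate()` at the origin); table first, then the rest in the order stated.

table();
translate([634, 93, 688]) chair();
translate([716, -452, 0]) stool();
translate([716, 768, 0]) stool();
translate([-385, 158, 0]) stool();
translate([1817, 158, 0]) stool();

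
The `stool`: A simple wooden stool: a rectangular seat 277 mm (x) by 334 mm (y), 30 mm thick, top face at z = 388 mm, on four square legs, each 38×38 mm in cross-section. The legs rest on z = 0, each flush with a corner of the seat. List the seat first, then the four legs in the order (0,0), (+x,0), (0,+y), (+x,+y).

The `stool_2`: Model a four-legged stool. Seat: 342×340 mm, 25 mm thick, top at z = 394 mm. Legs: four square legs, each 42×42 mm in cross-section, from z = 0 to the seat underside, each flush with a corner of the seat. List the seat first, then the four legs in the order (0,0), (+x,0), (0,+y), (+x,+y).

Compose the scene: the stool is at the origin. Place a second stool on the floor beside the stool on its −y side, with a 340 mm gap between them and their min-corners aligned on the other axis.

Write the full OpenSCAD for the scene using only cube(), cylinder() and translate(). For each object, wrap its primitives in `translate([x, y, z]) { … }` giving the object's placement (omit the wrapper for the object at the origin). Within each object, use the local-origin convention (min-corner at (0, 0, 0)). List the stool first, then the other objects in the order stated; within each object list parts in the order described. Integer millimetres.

translate([0, 0, 358]) cube([277, 334, 30]);
cube([38, 38, 358]);
translate([239, 0, 0]) cube([38, 38, 358]);
translate([0, 296, 0]) cube([38, 38, 358]);
translate([239, 296, 0]) cube([38, 38, 358]);
translate([0, -680, 0]) {
  translate([0, 0, 369]) cube([342, 340, 25]);
  cube([42, 42, 369]);
  translate([300, 0, 0]) cube([42, 42, 369]);
  translate([0, 298, 0]) cube([42, 42, 369]);
  translate([300, 298, 0]) cube([42, 42, 369]);
}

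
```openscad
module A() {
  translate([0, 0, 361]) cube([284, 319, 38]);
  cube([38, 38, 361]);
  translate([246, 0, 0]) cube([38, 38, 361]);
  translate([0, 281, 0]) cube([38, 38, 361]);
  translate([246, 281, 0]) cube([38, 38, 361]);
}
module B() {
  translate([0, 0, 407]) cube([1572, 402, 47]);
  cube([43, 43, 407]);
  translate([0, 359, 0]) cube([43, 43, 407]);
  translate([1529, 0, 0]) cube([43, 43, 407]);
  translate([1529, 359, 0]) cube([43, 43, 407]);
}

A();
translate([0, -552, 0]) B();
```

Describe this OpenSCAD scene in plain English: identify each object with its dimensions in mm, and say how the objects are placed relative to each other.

A is a four-legged stool. The seat is 284×319 mm, 38 mm thick, top at z = 399 mm. It stands on four square legs, each 38×38 mm in cross-section, from z = 0 to the seat underside, each flush with a corner of the seat.

B is a bench: a 1572×402 mm seat slab, 47 mm thick, top at z = 454 mm, on four 43×43 mm square legs flush with the seat corners and standing on z = 0.

The bench is on the floor beside the stool on its −y side.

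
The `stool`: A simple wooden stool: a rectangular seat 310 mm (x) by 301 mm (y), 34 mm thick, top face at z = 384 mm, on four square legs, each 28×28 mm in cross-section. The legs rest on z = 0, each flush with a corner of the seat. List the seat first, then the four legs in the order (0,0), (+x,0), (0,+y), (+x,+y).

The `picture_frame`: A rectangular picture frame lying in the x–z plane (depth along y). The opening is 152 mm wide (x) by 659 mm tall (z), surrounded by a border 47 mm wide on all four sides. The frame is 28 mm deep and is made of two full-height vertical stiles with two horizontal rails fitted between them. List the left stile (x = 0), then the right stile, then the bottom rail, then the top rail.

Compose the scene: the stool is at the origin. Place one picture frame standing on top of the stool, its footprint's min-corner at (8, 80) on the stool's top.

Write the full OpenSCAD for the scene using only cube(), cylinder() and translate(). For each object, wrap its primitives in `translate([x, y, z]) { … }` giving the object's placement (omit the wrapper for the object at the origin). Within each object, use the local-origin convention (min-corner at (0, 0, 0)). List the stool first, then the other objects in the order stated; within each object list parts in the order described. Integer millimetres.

translate([0, 0, 350]) cube([310, 301, 34]);
cube([28, 28, 350]);
translate([282, 0, 0]) cube([28, 28, 350]);
translate([0, 273, 0]) cube([28, 28, 350]);
translate([282, 273, 0]) cube([28, 28, 350]);
translate([8, 80, 384]) {
  cube([47, 28, 753]);
  translate([199, 0, 0]) cube([47, 28, 753]);
  translate([47, 0, 0]) cube([152, 28, 47]);
  translate([47, 0, 706]) cube([152, 28, 47]);
}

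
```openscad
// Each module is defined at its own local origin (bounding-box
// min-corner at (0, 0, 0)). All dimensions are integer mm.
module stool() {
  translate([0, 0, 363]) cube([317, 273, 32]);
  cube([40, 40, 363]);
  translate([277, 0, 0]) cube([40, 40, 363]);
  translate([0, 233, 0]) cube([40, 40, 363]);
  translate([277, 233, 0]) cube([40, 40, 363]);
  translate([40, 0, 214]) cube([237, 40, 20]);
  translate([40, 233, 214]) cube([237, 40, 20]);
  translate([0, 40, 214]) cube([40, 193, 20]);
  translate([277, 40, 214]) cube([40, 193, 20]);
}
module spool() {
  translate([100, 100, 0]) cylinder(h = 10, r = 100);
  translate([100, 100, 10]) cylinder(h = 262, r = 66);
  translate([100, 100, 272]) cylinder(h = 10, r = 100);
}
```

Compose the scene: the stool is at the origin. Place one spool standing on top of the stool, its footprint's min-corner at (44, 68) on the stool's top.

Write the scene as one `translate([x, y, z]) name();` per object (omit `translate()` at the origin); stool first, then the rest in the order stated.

stool();
translate([44, 68, 395]) spool();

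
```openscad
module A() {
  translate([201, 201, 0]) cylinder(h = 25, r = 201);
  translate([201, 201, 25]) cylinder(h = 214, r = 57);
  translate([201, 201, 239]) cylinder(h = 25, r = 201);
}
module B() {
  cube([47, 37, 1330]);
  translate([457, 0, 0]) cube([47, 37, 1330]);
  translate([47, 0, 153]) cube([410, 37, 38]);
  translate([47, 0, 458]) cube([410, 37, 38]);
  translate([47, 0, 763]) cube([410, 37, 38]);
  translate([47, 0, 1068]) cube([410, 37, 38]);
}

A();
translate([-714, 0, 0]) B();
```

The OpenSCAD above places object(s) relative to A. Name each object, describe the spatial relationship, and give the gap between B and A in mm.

A is a spool. B is a ladder. The ladder is on the floor beside the spool on its −x side. The gap between the ladder and the spool is 210 mm.

The ladder's nearest face is 210 mm from the spool's −x face.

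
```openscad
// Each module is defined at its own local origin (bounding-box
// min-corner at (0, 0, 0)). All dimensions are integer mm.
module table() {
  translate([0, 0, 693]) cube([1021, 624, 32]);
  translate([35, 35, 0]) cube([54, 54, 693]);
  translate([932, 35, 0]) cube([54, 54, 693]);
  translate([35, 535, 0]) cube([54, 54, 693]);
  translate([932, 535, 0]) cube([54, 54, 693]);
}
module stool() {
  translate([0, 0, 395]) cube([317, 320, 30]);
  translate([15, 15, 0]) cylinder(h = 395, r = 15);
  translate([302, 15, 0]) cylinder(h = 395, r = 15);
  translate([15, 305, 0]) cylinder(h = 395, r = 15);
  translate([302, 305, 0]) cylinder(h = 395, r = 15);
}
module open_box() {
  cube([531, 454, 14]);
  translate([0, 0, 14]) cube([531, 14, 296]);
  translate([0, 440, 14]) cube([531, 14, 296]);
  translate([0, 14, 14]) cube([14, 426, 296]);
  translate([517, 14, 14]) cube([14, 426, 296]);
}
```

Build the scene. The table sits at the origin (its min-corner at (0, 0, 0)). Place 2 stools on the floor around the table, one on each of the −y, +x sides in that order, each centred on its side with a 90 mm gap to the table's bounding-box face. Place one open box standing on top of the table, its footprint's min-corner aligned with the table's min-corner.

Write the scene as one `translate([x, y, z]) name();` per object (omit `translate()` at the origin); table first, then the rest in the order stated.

table();
translate([352, -410, 0]) stool();
translate([1111, 152, 0]) stool();
translate([0, 0, 725]) open_box();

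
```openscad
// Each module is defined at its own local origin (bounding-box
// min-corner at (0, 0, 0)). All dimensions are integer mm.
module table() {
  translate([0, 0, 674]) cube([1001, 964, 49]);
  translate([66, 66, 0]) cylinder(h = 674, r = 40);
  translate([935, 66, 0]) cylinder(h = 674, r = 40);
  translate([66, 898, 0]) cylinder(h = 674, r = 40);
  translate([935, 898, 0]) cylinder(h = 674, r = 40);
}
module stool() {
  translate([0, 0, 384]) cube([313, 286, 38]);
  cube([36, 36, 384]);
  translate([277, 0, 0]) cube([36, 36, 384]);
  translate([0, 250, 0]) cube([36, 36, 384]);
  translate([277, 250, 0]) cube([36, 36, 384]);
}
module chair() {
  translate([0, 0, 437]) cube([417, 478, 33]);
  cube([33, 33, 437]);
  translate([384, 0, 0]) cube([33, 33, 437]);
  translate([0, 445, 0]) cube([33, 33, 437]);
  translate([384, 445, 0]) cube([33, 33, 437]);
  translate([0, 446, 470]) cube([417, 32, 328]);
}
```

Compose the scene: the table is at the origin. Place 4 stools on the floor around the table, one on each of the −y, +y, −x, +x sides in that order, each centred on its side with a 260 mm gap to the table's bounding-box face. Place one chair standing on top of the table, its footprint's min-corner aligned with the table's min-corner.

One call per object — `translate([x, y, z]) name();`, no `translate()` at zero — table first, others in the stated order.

table();
translate([344, -546, 0]) stool();
translate([344, 1224, 0]) stool();
translate([-573, 339, 0]) stool();
translate([1261, 339, 0]) stool();
translate([0, 0, 723]) chair();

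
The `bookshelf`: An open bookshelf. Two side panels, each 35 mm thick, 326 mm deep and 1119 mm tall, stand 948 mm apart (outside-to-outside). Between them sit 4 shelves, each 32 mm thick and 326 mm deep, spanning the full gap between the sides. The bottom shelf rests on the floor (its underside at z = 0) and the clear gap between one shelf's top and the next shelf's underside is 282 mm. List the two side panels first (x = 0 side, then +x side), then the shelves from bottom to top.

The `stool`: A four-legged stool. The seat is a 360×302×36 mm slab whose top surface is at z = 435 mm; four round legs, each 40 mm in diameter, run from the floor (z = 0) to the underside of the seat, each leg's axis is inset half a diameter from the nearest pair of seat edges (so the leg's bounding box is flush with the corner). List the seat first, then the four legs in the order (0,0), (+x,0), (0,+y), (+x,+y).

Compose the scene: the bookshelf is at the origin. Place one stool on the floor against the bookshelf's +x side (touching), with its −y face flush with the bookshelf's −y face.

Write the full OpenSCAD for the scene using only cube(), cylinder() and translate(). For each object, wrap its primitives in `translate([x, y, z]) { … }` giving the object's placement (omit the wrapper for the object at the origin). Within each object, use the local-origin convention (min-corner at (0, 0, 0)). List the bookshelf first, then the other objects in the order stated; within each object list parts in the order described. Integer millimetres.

cube([35, 326, 1119]);
translate([913, 0, 0]) cube([35, 326, 1119]);
translate([35, 0, 0]) cube([878, 326, 32]);
translate([35, 0, 314]) cube([878, 326, 32]);
translate([35, 0, 628]) cube([878, 326, 32]);
translate([35, 0, 942]) cube([878, 326, 32]);
translate([948, 0, 0]) {
  translate([0, 0, 399]) cube([360, 302, 36]);
  translate([20, 20, 0]) cylinder(h = 399, r = 20);
  translate([340, 20, 0]) cylinder(h = 399, r = 20);
  translate([20, 282, 0]) cylinder(h = 399, r = 20);
  translate([340, 282, 0]) cylinder(h = 399, r = 20);
}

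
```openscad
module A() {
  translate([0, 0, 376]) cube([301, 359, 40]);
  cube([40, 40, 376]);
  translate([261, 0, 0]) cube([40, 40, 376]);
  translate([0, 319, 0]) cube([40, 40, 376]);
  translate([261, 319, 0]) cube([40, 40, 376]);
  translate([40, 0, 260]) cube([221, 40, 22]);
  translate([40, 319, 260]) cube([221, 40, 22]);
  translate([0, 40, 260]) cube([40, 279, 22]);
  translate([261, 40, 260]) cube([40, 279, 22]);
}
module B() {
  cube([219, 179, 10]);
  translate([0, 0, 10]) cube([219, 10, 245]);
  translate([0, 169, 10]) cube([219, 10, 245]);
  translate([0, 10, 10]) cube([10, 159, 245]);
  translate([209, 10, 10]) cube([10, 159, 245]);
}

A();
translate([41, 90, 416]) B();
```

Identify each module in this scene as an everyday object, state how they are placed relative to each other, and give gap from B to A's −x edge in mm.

The open box's min-x is at 41; the stool's min-x is 0; gap = 41 mm.

A is a stool. B is an open box. The open box is on top of the stool, centred. The gap from the open box to the stool's −x edge is 41 mm.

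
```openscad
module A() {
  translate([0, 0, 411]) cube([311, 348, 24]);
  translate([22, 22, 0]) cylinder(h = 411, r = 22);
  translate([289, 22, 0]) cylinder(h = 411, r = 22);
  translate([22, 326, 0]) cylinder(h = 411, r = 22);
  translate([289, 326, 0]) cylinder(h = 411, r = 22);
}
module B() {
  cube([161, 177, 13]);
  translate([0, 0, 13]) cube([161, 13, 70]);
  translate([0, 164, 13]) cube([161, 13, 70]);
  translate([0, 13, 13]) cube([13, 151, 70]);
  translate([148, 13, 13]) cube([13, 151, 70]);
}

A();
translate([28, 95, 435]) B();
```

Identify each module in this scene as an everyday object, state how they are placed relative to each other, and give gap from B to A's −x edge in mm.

The open box's min-x is at 28; the stool's min-x is 0; gap = 28 mm.

A is a stool. B is an open box. The open box is on top of the stool. The gap from the open box to the stool's −x edge is 28 mm.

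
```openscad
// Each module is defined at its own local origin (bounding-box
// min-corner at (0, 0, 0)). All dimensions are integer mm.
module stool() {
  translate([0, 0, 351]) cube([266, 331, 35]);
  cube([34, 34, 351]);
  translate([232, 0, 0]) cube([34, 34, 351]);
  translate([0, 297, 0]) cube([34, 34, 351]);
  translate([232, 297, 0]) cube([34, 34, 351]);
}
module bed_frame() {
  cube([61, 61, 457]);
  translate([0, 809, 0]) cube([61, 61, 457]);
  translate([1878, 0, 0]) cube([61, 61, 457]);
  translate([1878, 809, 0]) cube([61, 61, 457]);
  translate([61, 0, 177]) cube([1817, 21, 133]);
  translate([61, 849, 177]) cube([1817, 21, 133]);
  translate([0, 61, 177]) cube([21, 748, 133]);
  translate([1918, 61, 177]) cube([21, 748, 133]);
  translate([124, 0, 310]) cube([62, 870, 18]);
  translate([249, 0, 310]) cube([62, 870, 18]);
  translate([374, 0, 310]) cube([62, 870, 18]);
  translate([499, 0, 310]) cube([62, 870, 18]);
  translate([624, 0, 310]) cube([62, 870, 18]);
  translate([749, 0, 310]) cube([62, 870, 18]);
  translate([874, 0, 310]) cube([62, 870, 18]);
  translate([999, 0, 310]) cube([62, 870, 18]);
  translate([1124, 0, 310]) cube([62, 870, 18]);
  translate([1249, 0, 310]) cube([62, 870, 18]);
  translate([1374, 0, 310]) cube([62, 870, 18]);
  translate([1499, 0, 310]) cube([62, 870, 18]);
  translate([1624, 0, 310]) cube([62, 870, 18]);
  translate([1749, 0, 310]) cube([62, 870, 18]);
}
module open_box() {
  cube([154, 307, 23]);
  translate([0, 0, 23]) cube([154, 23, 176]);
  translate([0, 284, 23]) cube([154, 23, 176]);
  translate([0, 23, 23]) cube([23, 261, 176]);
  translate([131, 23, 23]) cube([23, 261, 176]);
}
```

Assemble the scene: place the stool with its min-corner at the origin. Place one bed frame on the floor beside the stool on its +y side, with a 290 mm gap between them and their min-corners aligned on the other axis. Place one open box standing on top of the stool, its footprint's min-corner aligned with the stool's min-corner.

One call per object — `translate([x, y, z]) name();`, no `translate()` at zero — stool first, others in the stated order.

stool();
translate([0, 621, 0]) bed_frame();
translate([0, 0, 386]) open_box();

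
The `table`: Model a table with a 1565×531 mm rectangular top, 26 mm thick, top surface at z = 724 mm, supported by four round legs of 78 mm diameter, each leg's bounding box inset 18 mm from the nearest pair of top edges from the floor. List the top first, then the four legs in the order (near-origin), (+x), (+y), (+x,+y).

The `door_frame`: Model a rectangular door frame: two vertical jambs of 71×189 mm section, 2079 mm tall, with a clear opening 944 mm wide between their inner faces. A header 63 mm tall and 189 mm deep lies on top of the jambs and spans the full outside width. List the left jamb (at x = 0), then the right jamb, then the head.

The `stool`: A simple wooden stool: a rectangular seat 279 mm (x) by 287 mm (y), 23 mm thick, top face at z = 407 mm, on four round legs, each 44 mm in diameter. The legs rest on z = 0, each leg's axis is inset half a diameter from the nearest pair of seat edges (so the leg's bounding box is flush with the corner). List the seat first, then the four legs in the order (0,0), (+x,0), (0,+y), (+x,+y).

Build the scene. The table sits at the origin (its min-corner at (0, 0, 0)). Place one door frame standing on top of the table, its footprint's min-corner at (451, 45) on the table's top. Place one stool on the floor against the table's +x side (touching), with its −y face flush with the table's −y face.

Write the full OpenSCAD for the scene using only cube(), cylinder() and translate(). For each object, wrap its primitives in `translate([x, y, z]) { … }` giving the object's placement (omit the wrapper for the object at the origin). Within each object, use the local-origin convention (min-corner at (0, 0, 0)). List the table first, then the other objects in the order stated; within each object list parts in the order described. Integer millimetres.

translate([0, 0, 698]) cube([1565, 531, 26]);
translate([57, 57, 0]) cylinder(h = 698, r = 39);
translate([1508, 57, 0]) cylinder(h = 698, r = 39);
translate([57, 474, 0]) cylinder(h = 698, r = 39);
translate([1508, 474, 0]) cylinder(h = 698, r = 39);
translate([451, 45, 724]) {
  cube([71, 189, 2079]);
  translate([1015, 0, 0]) cube([71, 189, 2079]);
  translate([0, 0, 2079]) cube([1086, 189, 63]);
}
translate([1565, 0, 0]) {
  translate([0, 0, 384]) cube([279, 287, 23]);
  translate([22, 22, 0]) cylinder(h = 384, r = 22);
  translate([257, 22, 0]) cylinder(h = 384, r = 22);
  translate([22, 265, 0]) cylinder(h = 384, r = 22);
  translate([257, 265, 0]) cylinder(h = 384, r = 22);
}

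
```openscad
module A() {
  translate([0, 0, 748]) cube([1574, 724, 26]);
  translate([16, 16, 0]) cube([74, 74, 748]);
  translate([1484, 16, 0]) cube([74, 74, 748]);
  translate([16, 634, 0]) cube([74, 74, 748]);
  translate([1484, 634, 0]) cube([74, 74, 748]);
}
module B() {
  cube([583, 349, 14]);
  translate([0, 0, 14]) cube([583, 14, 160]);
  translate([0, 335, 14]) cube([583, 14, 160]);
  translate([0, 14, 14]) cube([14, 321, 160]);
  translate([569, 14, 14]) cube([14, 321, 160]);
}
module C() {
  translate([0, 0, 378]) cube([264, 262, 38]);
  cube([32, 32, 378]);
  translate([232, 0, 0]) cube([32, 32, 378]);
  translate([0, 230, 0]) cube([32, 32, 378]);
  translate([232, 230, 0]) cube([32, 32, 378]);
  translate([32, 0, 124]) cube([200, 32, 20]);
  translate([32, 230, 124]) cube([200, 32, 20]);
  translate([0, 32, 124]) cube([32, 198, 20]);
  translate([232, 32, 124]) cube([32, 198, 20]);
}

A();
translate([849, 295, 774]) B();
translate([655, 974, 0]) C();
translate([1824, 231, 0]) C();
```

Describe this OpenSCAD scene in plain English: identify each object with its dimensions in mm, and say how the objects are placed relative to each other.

A is a table: top 1574 mm (x) × 724 mm (y), 26 mm thick, upper face at z = 774 mm, on four 74×74 mm square legs, each inset 16 mm from the nearest pair of top edges, running from z = 0 to the bottom of the top.

B is an open storage box with external size 583×349×174 mm and wall thickness 14 mm (the base is also 14 mm thick). The base covers the whole footprint; the four walls stand on the base, with the y-facing walls full-width and the x-facing walls fitting between their inner faces.

C is a simple wooden stool: a rectangular seat 264 mm (x) by 262 mm (y), 38 mm thick, top face at z = 416 mm, on four square legs, each 32×32 mm in cross-section. The legs rest on z = 0, each flush with a corner of the seat. Four stretchers, 32 mm wide and 20 mm tall, connect adjacent legs with their undersides at z = 124 mm, each running between the inner faces of the legs it joins and aligned with the legs' outer faces on the other axis.

The open box is on top of the table. Two stools sit around the table at the +y, +x sides.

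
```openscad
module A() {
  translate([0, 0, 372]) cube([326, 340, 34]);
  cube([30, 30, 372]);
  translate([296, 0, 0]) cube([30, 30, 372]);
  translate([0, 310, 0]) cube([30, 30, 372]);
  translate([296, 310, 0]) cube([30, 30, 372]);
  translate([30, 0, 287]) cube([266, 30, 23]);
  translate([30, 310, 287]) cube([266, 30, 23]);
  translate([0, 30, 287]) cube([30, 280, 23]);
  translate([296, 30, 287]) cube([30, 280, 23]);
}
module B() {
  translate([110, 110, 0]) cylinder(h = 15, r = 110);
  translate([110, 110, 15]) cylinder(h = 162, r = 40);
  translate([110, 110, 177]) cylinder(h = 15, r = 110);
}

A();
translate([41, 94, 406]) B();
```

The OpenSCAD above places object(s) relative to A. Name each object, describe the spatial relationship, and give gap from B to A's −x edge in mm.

A is a stool. B is a spool. The spool is on top of the stool. The gap from the spool to the stool's −x edge is 41 mm.

The spool's min-x is at 41; the stool's min-x is 0; gap = 41 mm.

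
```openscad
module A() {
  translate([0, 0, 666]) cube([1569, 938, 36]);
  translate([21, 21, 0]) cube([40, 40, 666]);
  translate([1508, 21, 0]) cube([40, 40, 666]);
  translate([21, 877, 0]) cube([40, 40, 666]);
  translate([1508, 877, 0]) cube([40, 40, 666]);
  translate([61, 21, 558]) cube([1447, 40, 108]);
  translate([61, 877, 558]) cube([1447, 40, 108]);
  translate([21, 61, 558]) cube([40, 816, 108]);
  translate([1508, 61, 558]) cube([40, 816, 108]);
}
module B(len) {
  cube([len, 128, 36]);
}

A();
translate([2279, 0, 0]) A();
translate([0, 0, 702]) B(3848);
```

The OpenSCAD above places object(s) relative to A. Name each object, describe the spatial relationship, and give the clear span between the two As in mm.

A is a table. B is a beam. A beam spans the tops of two tables. The clear span between the two tables is 710 mm.

Second table starts at x = 2279; first ends at x = 1569; clear span = 2279 − 1569 = 710 mm.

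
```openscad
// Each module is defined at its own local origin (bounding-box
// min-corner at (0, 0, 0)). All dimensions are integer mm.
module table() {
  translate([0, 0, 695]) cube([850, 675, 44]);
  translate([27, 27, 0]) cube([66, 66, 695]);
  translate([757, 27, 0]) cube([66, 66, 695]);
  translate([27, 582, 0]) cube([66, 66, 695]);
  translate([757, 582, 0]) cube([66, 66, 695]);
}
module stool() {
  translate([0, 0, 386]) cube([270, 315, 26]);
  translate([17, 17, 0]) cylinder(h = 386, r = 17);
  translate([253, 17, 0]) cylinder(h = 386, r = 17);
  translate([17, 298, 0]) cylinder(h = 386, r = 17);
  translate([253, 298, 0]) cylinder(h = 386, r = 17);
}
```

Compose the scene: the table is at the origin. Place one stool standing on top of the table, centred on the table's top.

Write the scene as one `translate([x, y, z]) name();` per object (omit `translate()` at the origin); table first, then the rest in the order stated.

table();
translate([290, 180, 739]) stool();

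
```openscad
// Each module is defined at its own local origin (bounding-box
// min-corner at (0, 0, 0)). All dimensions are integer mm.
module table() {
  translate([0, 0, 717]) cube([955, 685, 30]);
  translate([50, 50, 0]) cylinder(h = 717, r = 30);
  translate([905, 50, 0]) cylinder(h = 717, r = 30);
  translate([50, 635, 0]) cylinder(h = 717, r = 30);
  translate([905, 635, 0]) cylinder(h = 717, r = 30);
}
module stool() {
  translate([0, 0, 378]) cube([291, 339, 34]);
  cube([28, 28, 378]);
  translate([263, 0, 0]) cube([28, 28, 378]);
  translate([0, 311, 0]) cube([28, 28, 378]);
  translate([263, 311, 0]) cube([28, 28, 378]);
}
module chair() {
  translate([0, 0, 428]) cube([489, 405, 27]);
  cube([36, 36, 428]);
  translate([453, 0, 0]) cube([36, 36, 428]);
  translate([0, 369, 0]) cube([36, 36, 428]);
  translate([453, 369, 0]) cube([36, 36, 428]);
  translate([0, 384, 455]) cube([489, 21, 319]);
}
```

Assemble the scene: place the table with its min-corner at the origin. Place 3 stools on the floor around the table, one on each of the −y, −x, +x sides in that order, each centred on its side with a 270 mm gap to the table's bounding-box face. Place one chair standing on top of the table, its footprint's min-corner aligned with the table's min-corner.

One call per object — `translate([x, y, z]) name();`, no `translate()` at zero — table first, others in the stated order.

table();
translate([332, -609, 0]) stool();
translate([-561, 173, 0]) stool();
translate([1225, 173, 0]) stool();
translate([0, 0, 747]) chair();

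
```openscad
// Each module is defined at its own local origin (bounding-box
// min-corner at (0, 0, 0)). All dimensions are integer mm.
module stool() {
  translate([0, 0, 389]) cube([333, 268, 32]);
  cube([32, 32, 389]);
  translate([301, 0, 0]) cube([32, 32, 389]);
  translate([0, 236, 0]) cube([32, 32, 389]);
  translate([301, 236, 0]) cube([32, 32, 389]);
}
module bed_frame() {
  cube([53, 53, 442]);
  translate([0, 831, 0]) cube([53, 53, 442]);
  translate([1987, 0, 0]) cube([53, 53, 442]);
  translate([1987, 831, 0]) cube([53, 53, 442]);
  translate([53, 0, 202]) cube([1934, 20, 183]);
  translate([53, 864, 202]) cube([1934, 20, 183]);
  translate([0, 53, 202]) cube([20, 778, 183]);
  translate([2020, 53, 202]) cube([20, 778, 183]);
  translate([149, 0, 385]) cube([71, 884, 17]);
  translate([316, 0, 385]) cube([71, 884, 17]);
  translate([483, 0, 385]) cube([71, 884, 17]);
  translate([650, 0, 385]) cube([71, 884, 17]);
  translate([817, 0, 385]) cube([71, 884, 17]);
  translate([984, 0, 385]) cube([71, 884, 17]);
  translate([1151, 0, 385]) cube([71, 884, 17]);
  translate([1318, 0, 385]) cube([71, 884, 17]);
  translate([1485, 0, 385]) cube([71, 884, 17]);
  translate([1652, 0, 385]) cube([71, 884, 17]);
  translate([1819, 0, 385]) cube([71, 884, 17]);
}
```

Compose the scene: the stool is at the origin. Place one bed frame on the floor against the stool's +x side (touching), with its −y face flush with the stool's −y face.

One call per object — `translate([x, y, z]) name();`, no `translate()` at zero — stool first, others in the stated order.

stool();
translate([333, 0, 0]) bed_frame();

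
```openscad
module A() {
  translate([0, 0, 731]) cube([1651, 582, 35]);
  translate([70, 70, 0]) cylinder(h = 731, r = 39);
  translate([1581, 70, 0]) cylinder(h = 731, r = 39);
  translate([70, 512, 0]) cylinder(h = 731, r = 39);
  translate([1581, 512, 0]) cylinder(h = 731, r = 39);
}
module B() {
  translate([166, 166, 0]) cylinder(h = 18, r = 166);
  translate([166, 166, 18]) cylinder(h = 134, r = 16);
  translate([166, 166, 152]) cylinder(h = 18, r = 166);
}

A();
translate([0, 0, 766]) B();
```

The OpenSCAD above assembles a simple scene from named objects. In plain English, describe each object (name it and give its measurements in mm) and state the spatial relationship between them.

A is a table with a 1651×582 mm rectangular top, 35 mm thick, top surface at z = 766 mm, supported by four round legs of 78 mm diameter, each leg's bounding box inset 31 mm from the nearest pair of top edges, running from the floor.

B is a spool: two coaxial disc flanges of radius 166 mm and thickness 18 mm, joined by a core cylinder of radius 16 mm and height 134 mm. The lower flange rests on z = 0 and the three cylinders share a vertical axis.

The spool is on top of the table.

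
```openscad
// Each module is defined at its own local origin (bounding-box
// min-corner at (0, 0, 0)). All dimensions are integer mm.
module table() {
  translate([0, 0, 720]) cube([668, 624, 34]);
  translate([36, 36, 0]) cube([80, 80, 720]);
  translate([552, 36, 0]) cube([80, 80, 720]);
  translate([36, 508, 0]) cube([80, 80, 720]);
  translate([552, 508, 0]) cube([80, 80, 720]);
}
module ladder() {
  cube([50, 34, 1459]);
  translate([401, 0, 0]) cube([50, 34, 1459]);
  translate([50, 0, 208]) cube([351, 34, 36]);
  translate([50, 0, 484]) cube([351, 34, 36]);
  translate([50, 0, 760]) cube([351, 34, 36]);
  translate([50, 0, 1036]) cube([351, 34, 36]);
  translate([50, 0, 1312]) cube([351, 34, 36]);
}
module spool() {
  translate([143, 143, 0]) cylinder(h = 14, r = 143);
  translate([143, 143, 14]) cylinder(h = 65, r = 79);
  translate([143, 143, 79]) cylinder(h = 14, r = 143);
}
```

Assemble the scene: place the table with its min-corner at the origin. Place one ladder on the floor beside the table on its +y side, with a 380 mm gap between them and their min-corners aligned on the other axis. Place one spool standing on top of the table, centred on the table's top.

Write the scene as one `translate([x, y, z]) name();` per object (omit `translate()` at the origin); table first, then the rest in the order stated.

table();
translate([0, 1004, 0]) ladder();
translate([191, 169, 754]) spool();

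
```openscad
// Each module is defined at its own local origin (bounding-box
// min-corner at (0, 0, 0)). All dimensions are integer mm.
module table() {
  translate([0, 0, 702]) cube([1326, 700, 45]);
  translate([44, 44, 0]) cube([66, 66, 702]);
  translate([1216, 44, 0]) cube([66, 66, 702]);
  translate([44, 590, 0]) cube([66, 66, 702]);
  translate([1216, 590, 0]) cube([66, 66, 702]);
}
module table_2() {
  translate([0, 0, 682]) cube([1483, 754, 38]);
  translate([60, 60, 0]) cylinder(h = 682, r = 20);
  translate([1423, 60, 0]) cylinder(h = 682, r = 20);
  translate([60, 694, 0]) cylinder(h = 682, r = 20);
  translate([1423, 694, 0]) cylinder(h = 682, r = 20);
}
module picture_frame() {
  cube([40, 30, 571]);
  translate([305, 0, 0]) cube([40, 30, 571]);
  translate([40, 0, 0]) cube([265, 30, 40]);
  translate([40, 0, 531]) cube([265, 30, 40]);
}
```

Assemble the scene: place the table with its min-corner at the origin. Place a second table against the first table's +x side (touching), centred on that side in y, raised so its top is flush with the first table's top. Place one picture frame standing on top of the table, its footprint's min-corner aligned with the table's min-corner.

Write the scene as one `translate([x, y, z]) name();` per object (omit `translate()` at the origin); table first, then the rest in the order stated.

table();
translate([1326, -27, 27]) table_2();
translate([0, 0, 747]) picture_frame();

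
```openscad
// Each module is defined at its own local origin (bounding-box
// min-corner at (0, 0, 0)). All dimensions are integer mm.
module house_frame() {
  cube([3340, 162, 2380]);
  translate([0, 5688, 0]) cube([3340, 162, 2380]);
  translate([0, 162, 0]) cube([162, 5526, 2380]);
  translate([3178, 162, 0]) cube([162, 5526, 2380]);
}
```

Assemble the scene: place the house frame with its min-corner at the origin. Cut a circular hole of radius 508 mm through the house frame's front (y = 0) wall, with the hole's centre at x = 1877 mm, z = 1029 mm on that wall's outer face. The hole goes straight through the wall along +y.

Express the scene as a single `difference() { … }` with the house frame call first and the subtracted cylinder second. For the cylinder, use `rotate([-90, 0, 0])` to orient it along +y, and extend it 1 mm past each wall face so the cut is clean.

difference() {
  house_frame();
  translate([1877, -1, 1029]) rotate([-90, 0, 0]) cylinder(h = 164, r = 508);
}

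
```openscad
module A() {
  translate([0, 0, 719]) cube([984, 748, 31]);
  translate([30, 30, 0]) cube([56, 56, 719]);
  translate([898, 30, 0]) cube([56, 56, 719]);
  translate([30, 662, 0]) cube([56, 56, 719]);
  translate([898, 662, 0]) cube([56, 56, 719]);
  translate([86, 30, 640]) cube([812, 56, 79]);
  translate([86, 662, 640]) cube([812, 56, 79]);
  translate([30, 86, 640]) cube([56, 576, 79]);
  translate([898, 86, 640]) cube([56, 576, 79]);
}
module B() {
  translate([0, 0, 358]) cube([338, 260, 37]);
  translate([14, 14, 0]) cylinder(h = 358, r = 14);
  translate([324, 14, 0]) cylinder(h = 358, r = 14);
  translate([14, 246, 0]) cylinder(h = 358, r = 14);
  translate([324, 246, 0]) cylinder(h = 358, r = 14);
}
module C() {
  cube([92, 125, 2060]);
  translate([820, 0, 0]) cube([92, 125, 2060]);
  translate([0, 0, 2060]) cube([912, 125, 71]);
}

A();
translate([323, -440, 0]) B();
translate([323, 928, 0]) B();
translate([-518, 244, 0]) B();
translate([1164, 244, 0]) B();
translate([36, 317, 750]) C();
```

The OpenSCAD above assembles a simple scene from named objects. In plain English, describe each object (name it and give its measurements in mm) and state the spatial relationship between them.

A is a table: top 984 mm (x) × 748 mm (y), 31 mm thick, upper face at z = 750 mm, on four 56×56 mm square legs, each inset 30 mm from the nearest pair of top edges, running from z = 0 to the bottom of the top. Four apron rails, 56 mm thick and 79 mm tall, run between adjacent legs with their top edges flush with the underside of the top and their outer faces flush with the legs' outer faces.

B is a four-legged stool. The seat is 338×260 mm, 37 mm thick, top at z = 395 mm. It stands on four round legs, each 28 mm in diameter, from z = 0 to the seat underside, each leg's axis is inset half a diameter from the nearest pair of seat edges (so the leg's bounding box is flush with the corner).

C is a rectangular door frame: two vertical jambs of 92×125 mm section, 2060 mm tall, with a clear opening 728 mm wide between their inner faces. A header 71 mm tall and 125 mm deep lies on top of the jambs and spans the full outside width.

Four stools sit around the table at the −y, +y, −x, +x sides. The door frame is on top of the table.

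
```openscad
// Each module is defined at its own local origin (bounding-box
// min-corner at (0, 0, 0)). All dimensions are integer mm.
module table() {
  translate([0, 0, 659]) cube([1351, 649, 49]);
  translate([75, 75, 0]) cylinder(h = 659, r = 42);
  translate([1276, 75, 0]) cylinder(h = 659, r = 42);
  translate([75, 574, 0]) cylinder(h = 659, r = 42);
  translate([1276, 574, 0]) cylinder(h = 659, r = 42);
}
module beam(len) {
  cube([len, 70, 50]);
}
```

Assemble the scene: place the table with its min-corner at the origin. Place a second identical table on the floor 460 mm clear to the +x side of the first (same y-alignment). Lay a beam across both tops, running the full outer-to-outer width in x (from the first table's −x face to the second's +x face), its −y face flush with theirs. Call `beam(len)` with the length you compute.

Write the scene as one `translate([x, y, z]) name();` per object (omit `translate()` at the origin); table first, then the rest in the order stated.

table();
translate([1811, 0, 0]) table();
translate([0, 0, 708]) beam(3162);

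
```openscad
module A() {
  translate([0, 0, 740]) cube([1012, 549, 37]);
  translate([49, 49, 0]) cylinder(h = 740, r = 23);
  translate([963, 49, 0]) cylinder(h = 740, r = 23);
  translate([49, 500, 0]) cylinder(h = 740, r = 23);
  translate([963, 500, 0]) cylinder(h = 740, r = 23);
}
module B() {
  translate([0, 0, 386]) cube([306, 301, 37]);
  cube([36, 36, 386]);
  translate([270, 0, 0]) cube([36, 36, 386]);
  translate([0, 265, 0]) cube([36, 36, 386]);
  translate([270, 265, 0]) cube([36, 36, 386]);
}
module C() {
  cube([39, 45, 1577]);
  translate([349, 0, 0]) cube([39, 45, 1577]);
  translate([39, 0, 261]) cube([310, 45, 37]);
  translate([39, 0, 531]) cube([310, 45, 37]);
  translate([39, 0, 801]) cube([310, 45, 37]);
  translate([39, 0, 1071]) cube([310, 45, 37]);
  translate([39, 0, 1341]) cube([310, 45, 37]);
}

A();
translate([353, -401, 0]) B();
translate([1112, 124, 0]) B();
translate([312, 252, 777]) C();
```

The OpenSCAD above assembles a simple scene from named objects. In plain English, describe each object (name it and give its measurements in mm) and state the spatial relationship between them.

A is a rectangular dining table. The top is 1012×549×37 mm with its upper surface at z = 777 mm. It stands on four round legs of 46 mm diameter, each leg's bounding box inset 26 mm from the nearest pair of top edges, running from the floor to the underside of the top.

B is a four-legged stool. The seat is 306×301 mm, 37 mm thick, top at z = 423 mm. It stands on four square legs, each 36×36 mm in cross-section, from z = 0 to the seat underside, each flush with a corner of the seat.

C is a wooden ladder with two side rails of 39×45 mm section and 1577 mm height, set 388 mm apart overall. Between them run 5 rectangular rungs (45 mm deep, 37 mm thick), front faces flush with the rails' −y face. The bottom of the first rung is 261 mm above the floor and each subsequent rung is 270 mm higher than the one below.

Two stools sit around the table at the −y, +x sides. The ladder is on top of the table, centred.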